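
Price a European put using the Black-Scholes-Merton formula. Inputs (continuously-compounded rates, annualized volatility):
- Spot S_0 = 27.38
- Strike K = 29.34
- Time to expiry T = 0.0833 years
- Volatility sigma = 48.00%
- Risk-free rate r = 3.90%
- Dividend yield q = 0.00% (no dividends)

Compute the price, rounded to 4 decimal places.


d1 = (ln(S/K) + (r - q + 0.5*sigma^2) * T) / (sigma * sqrt(T)) = -0.40634890
d2 = d1 - sigma * sqrt(T) = -0.54488525
exp(-rT) = 0.99675657; exp(-qT) = 1.00000000
P = K * exp(-rT) * N(-d2) - S_0 * exp(-qT) * N(-d1)
N(-d1) = 0.65775687; N(-d2) = 0.70708378
P = 29.3400 * 0.99675657 * 0.70708378 - 27.3800 * 1.00000000 * 0.65775687 = 2.6692

Answer: Price = 2.6692


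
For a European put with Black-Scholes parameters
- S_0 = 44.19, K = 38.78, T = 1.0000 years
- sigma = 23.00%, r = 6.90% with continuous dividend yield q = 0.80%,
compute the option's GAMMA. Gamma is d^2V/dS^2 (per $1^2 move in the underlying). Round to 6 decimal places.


d1 = 0.9480168232; d2 = 0.7180168232
phi(d1) = 0.2545376589; exp(-qT) = 0.9920319148; exp(-rT) = 0.9333266801
Gamma = exp(-qT) * phi(d1) / (S * sigma * sqrt(T)) = 0.9920319148 * 0.2545376589 / (44.1900 * 0.2300 * 1.0000000000) = 0.024844

Answer: Gamma = 0.024844


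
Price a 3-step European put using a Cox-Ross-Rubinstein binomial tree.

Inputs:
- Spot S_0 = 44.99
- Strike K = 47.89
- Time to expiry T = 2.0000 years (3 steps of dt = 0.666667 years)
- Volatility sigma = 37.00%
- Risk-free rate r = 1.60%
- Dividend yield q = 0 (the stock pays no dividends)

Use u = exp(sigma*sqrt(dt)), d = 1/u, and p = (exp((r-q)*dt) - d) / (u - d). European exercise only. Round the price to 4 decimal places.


Answer: Price = V(0,0) = 10.8320

Derivation:
dt = T/N = 0.666667
u = exp(sigma*sqrt(dt)) = 1.352702; d = 1/u = 0.739261
p = (exp((r-q)*dt) - d) / (u - d) = 0.442525
Discount per step: exp(-r*dt) = 0.989390
Stock lattice S(k, i) with i counting down-moves:
  k=0: S(0,0) = 44.9900
  k=1: S(1,0) = 60.8580; S(1,1) = 33.2594
  k=2: S(2,0) = 82.3228; S(2,1) = 44.9900; S(2,2) = 24.5874
  k=3: S(3,0) = 111.3581; S(3,1) = 60.8580; S(3,2) = 33.2594; S(3,3) = 18.1765
Terminal payoffs V(N, i) = max(K - S_T, 0):
  V(3,0) = 0.000000; V(3,1) = 0.000000; V(3,2) = 14.630631; V(3,3) = 29.713509
Backward induction: V(k, i) = exp(-r*dt) * [p * V(k+1, i) + (1-p) * V(k+1, i+1)].
  V(2,0) = exp(-r*dt) * [p*0.000000 + (1-p)*0.000000] = 0.000000
  V(2,1) = exp(-r*dt) * [p*0.000000 + (1-p)*14.630631] = 8.069679
  V(2,2) = exp(-r*dt) * [p*14.630631 + (1-p)*29.713509] = 22.794521
  V(1,0) = exp(-r*dt) * [p*0.000000 + (1-p)*8.069679] = 4.450917
  V(1,1) = exp(-r*dt) * [p*8.069679 + (1-p)*22.794521] = 16.105702
  V(0,0) = exp(-r*dt) * [p*4.450917 + (1-p)*16.105702] = 10.832013


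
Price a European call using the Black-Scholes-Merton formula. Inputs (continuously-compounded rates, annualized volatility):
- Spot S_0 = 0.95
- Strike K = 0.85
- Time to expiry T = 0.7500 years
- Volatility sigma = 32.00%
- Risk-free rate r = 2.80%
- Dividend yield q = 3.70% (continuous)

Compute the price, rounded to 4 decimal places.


Answer: Price = 0.1494

Derivation:
d1 = (ln(S/K) + (r - q + 0.5*sigma^2) * T) / (sigma * sqrt(T)) = 0.51555804
d2 = d1 - sigma * sqrt(T) = 0.23842991
exp(-rT) = 0.97921896; exp(-qT) = 0.97263149
C = S_0 * exp(-qT) * N(d1) - K * exp(-rT) * N(d2)
N(d1) = 0.69691844; N(d2) = 0.59422616
C = 0.9500 * 0.97263149 * 0.69691844 - 0.8500 * 0.97921896 * 0.59422616 = 0.1494


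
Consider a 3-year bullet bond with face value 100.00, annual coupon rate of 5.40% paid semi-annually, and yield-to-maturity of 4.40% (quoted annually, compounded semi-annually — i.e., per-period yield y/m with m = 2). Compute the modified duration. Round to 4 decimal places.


Answer: Modified duration = 2.7521

Derivation:
Coupon per period c = face * coupon_rate / m = 2.700000
Periods per year m = 2; per-period yield y/m = 0.022000
Number of cashflows N = 6
Cashflows (t years, CF_t, discount factor 1/(1+y/m)^(m*t), PV):
  t = 0.5000: CF_t = 2.700000, DF = 0.978474, PV = 2.641879
  t = 1.0000: CF_t = 2.700000, DF = 0.957411, PV = 2.585008
  t = 1.5000: CF_t = 2.700000, DF = 0.936801, PV = 2.529363
  t = 2.0000: CF_t = 2.700000, DF = 0.916635, PV = 2.474914
  t = 2.5000: CF_t = 2.700000, DF = 0.896903, PV = 2.421638
  t = 3.0000: CF_t = 102.700000, DF = 0.877596, PV = 90.129107
Price P = sum_t PV_t = 102.781910
First compute Macaulay numerator sum_t t * PV_t:
  t * PV_t at t = 0.5000: 1.320939
  t * PV_t at t = 1.0000: 2.585008
  t * PV_t at t = 1.5000: 3.794044
  t * PV_t at t = 2.0000: 4.949829
  t * PV_t at t = 2.5000: 6.054096
  t * PV_t at t = 3.0000: 270.387321
Macaulay duration D = 289.091238 / 102.781910 = 2.812667
Modified duration = D / (1 + y/m) = 2.812667 / (1 + 0.022000) = 2.752120


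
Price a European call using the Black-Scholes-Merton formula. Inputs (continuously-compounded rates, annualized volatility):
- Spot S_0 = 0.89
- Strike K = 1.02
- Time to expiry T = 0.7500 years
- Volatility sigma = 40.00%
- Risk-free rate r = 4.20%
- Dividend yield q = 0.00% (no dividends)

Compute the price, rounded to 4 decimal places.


d1 = (ln(S/K) + (r - q + 0.5*sigma^2) * T) / (sigma * sqrt(T)) = -0.12943166
d2 = d1 - sigma * sqrt(T) = -0.47584183
exp(-rT) = 0.96899096; exp(-qT) = 1.00000000
C = S_0 * exp(-qT) * N(d1) - K * exp(-rT) * N(d2)
N(d1) = 0.44850805; N(d2) = 0.31709353
C = 0.8900 * 1.00000000 * 0.44850805 - 1.0200 * 0.96899096 * 0.31709353 = 0.0858

Answer: Price = 0.0858


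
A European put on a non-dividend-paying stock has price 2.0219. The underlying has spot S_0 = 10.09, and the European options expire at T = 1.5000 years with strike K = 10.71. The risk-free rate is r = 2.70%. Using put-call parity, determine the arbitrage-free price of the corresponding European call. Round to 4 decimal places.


Answer: Call price = 1.8270

Derivation:
Put-call parity: C - P = S_0 * exp(-qT) - K * exp(-rT).
S_0 * exp(-qT) = 10.0900 * 1.00000000 = 10.09000000
K * exp(-rT) = 10.7100 * 0.96030916 = 10.28491115
C = P + S*exp(-qT) - K*exp(-rT)
C = 2.0219 + 10.09000000 - 10.28491115 = 1.8270


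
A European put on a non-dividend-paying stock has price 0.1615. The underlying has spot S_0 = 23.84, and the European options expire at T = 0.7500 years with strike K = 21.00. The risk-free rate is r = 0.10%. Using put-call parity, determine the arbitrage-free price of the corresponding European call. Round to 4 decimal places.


Put-call parity: C - P = S_0 * exp(-qT) - K * exp(-rT).
S_0 * exp(-qT) = 23.8400 * 1.00000000 = 23.84000000
K * exp(-rT) = 21.0000 * 0.99925028 = 20.98425590
C = P + S*exp(-qT) - K*exp(-rT)
C = 0.1615 + 23.84000000 - 20.98425590 = 3.0172

Answer: Call price = 3.0172


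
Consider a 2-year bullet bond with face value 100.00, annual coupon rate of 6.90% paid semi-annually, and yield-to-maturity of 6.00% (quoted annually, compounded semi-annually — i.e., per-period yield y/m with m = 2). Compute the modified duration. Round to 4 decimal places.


Coupon per period c = face * coupon_rate / m = 3.450000
Periods per year m = 2; per-period yield y/m = 0.030000
Number of cashflows N = 4
Cashflows (t years, CF_t, discount factor 1/(1+y/m)^(m*t), PV):
  t = 0.5000: CF_t = 3.450000, DF = 0.970874, PV = 3.349515
  t = 1.0000: CF_t = 3.450000, DF = 0.942596, PV = 3.251956
  t = 1.5000: CF_t = 3.450000, DF = 0.915142, PV = 3.157239
  t = 2.0000: CF_t = 103.450000, DF = 0.888487, PV = 91.913985
Price P = sum_t PV_t = 101.672694
First compute Macaulay numerator sum_t t * PV_t:
  t * PV_t at t = 0.5000: 1.674757
  t * PV_t at t = 1.0000: 3.251956
  t * PV_t at t = 1.5000: 4.735858
  t * PV_t at t = 2.0000: 183.827970
Macaulay duration D = 193.490541 / 101.672694 = 1.903073
Modified duration = D / (1 + y/m) = 1.903073 / (1 + 0.030000) = 1.847644

Answer: Modified duration = 1.8476


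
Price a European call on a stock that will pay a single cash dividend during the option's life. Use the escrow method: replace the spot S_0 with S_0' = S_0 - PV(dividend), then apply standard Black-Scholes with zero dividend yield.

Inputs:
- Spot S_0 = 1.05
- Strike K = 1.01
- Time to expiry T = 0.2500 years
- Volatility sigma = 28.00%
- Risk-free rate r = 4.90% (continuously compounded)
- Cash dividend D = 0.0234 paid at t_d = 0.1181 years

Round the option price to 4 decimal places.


PV(D) = D * exp(-r * t_d) = 0.0234 * 0.99422981 = 0.02326498
S_0' = S_0 - PV(D) = 1.0500 - 0.02326498 = 1.02673502
d1 = (ln(S_0'/K) + (r + sigma^2/2)*T) / (sigma*sqrt(T)) = 0.27488254
d2 = d1 - sigma*sqrt(T) = 0.13488254
exp(-rT) = 0.98782473
N(d1) = 0.60829676; N(d2) = 0.55364763
C = S_0' * N(d1) - K * exp(-rT) * N(d2) = 1.02673502 * 0.60829676 - 1.0100 * 0.98782473 * 0.55364763 = 0.0722

Answer: Price = 0.0722


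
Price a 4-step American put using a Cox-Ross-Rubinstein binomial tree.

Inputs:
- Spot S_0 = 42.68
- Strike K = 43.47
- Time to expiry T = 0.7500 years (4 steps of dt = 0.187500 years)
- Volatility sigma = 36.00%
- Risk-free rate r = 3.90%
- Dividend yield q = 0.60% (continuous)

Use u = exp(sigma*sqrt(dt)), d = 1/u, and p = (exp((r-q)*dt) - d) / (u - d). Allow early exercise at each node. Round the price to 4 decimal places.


dt = T/N = 0.187500
u = exp(sigma*sqrt(dt)) = 1.168691; d = 1/u = 0.855658
p = (exp((r-q)*dt) - d) / (u - d) = 0.480935
Discount per step: exp(-r*dt) = 0.992714
Stock lattice S(k, i) with i counting down-moves:
  k=0: S(0,0) = 42.6800
  k=1: S(1,0) = 49.8797; S(1,1) = 36.5195
  k=2: S(2,0) = 58.2940; S(2,1) = 42.6800; S(2,2) = 31.2482
  k=3: S(3,0) = 68.1277; S(3,1) = 49.8797; S(3,2) = 36.5195; S(3,3) = 26.7378
  k=4: S(4,0) = 79.6203; S(4,1) = 58.2940; S(4,2) = 42.6800; S(4,3) = 31.2482; S(4,4) = 22.8784
Terminal payoffs V(N, i) = max(K - S_T, 0):
  V(4,0) = 0.000000; V(4,1) = 0.000000; V(4,2) = 0.790000; V(4,3) = 12.221815; V(4,4) = 20.591625
Backward induction: V(k, i) = exp(-r*dt) * [p * V(k+1, i) + (1-p) * V(k+1, i+1)]; then take max(V_cont, immediate exercise) for American.
  V(3,0) = exp(-r*dt) * [p*0.000000 + (1-p)*0.000000] = 0.000000; exercise = 0.000000; V(3,0) = max -> 0.000000
  V(3,1) = exp(-r*dt) * [p*0.000000 + (1-p)*0.790000] = 0.407074; exercise = 0.000000; V(3,1) = max -> 0.407074
  V(3,2) = exp(-r*dt) * [p*0.790000 + (1-p)*12.221815] = 6.674865; exercise = 6.950519; V(3,2) = max -> 6.950519
  V(3,3) = exp(-r*dt) * [p*12.221815 + (1-p)*20.591625] = 16.445590; exercise = 16.732242; V(3,3) = max -> 16.732242
  V(2,0) = exp(-r*dt) * [p*0.000000 + (1-p)*0.407074] = 0.209758; exercise = 0.000000; V(2,0) = max -> 0.209758
  V(2,1) = exp(-r*dt) * [p*0.407074 + (1-p)*6.950519] = 3.775834; exercise = 0.790000; V(2,1) = max -> 3.775834
  V(2,2) = exp(-r*dt) * [p*6.950519 + (1-p)*16.732242] = 11.940235; exercise = 12.221815; V(2,2) = max -> 12.221815
  V(1,0) = exp(-r*dt) * [p*0.209758 + (1-p)*3.775834] = 2.045768; exercise = 0.000000; V(1,0) = max -> 2.045768
  V(1,1) = exp(-r*dt) * [p*3.775834 + (1-p)*12.221815] = 8.100395; exercise = 6.950519; V(1,1) = max -> 8.100395
  V(0,0) = exp(-r*dt) * [p*2.045768 + (1-p)*8.100395] = 5.150710; exercise = 0.790000; V(0,0) = max -> 5.150710

Answer: Price = V(0,0) = 5.1507


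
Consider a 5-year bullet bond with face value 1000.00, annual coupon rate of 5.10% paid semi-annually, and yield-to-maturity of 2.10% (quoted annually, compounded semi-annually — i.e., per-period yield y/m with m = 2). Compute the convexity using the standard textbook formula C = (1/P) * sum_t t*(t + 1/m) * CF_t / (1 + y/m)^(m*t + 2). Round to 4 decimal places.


Answer: Convexity = 23.4690

Derivation:
Coupon per period c = face * coupon_rate / m = 25.500000
Periods per year m = 2; per-period yield y/m = 0.010500
Number of cashflows N = 10
Cashflows (t years, CF_t, discount factor 1/(1+y/m)^(m*t), PV):
  t = 0.5000: CF_t = 25.500000, DF = 0.989609, PV = 25.235032
  t = 1.0000: CF_t = 25.500000, DF = 0.979326, PV = 24.972818
  t = 1.5000: CF_t = 25.500000, DF = 0.969150, PV = 24.713328
  t = 2.0000: CF_t = 25.500000, DF = 0.959080, PV = 24.456534
  t = 2.5000: CF_t = 25.500000, DF = 0.949114, PV = 24.202409
  t = 3.0000: CF_t = 25.500000, DF = 0.939252, PV = 23.950924
  t = 3.5000: CF_t = 25.500000, DF = 0.929492, PV = 23.702052
  t = 4.0000: CF_t = 25.500000, DF = 0.919834, PV = 23.455767
  t = 4.5000: CF_t = 25.500000, DF = 0.910276, PV = 23.212041
  t = 5.0000: CF_t = 1025.500000, DF = 0.900818, PV = 923.788361
Price P = sum_t PV_t = 1141.689265
Convexity numerator sum_t t*(t + 1/m) * CF_t / (1+y/m)^(m*t + 2):
  t = 0.5000: term = 12.356664
  t = 1.0000: term = 36.684801
  t = 1.5000: term = 72.607226
  t = 2.0000: term = 119.754620
  t = 2.5000: term = 177.765394
  t = 3.0000: term = 246.285553
  t = 3.5000: term = 324.968567
  t = 4.0000: term = 413.475239
  t = 4.5000: term = 511.473576
  t = 5.0000: term = 24878.978473
Convexity = (1/P) * sum = 26794.350113 / 1141.689265 = 23.469039


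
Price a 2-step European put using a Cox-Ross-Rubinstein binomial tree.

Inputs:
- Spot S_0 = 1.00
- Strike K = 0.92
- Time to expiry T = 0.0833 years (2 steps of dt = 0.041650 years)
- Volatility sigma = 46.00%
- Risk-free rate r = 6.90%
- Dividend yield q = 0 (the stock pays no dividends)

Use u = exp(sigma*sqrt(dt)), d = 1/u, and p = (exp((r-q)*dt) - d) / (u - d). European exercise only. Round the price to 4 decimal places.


dt = T/N = 0.041650
u = exp(sigma*sqrt(dt)) = 1.098426; d = 1/u = 0.910394
p = (exp((r-q)*dt) - d) / (u - d) = 0.491853
Discount per step: exp(-r*dt) = 0.997130
Stock lattice S(k, i) with i counting down-moves:
  k=0: S(0,0) = 1.0000
  k=1: S(1,0) = 1.0984; S(1,1) = 0.9104
  k=2: S(2,0) = 1.2065; S(2,1) = 1.0000; S(2,2) = 0.8288
Terminal payoffs V(N, i) = max(K - S_T, 0):
  V(2,0) = 0.000000; V(2,1) = 0.000000; V(2,2) = 0.091184
Backward induction: V(k, i) = exp(-r*dt) * [p * V(k+1, i) + (1-p) * V(k+1, i+1)].
  V(1,0) = exp(-r*dt) * [p*0.000000 + (1-p)*0.000000] = 0.000000
  V(1,1) = exp(-r*dt) * [p*0.000000 + (1-p)*0.091184] = 0.046202
  V(0,0) = exp(-r*dt) * [p*0.000000 + (1-p)*0.046202] = 0.023410

Answer: Price = V(0,0) = 0.0234


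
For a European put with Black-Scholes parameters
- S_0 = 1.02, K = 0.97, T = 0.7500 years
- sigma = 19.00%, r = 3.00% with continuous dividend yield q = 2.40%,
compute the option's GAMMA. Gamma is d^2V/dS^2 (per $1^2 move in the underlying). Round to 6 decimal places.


Answer: Gamma = 2.141883

Derivation:
d1 = 0.4150804139; d2 = 0.2505355872
phi(d1) = 0.3660137389; exp(-qT) = 0.9821610324; exp(-rT) = 0.9777512372
Gamma = exp(-qT) * phi(d1) / (S * sigma * sqrt(T)) = 0.9821610324 * 0.3660137389 / (1.0200 * 0.1900 * 0.8660254038) = 2.141883


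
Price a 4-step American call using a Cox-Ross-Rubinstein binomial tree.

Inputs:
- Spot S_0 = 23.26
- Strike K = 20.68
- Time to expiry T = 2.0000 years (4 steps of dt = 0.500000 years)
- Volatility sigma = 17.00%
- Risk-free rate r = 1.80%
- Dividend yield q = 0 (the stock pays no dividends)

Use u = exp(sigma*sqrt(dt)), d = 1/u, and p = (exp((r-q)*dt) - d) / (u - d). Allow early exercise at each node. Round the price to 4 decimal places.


Answer: Price = V(0,0) = 4.2280

Derivation:
dt = T/N = 0.500000
u = exp(sigma*sqrt(dt)) = 1.127732; d = 1/u = 0.886736
p = (exp((r-q)*dt) - d) / (u - d) = 0.507498
Discount per step: exp(-r*dt) = 0.991040
Stock lattice S(k, i) with i counting down-moves:
  k=0: S(0,0) = 23.2600
  k=1: S(1,0) = 26.2310; S(1,1) = 20.6255
  k=2: S(2,0) = 29.5816; S(2,1) = 23.2600; S(2,2) = 18.2893
  k=3: S(3,0) = 33.3601; S(3,1) = 26.2310; S(3,2) = 20.6255; S(3,3) = 16.2178
  k=4: S(4,0) = 37.6212; S(4,1) = 29.5816; S(4,2) = 23.2600; S(4,3) = 18.2893; S(4,4) = 14.3809
Terminal payoffs V(N, i) = max(S_T - K, 0):
  V(4,0) = 16.941201; V(4,1) = 8.901568; V(4,2) = 2.580000; V(4,3) = 0.000000; V(4,4) = 0.000000
Backward induction: V(k, i) = exp(-r*dt) * [p * V(k+1, i) + (1-p) * V(k+1, i+1)]; then take max(V_cont, immediate exercise) for American.
  V(3,0) = exp(-r*dt) * [p*16.941201 + (1-p)*8.901568] = 12.865353; exercise = 12.680068; V(3,0) = max -> 12.865353
  V(3,1) = exp(-r*dt) * [p*8.901568 + (1-p)*2.580000] = 5.736321; exercise = 5.551036; V(3,1) = max -> 5.736321
  V(3,2) = exp(-r*dt) * [p*2.580000 + (1-p)*0.000000] = 1.297613; exercise = 0.000000; V(3,2) = max -> 1.297613
  V(3,3) = exp(-r*dt) * [p*0.000000 + (1-p)*0.000000] = 0.000000; exercise = 0.000000; V(3,3) = max -> 0.000000
  V(2,0) = exp(-r*dt) * [p*12.865353 + (1-p)*5.736321] = 9.270477; exercise = 8.901568; V(2,0) = max -> 9.270477
  V(2,1) = exp(-r*dt) * [p*5.736321 + (1-p)*1.297613] = 3.518438; exercise = 2.580000; V(2,1) = max -> 3.518438
  V(2,2) = exp(-r*dt) * [p*1.297613 + (1-p)*0.000000] = 0.652635; exercise = 0.000000; V(2,2) = max -> 0.652635
  V(1,0) = exp(-r*dt) * [p*9.270477 + (1-p)*3.518438] = 6.379907; exercise = 5.551036; V(1,0) = max -> 6.379907
  V(1,1) = exp(-r*dt) * [p*3.518438 + (1-p)*0.652635] = 2.088146; exercise = 0.000000; V(1,1) = max -> 2.088146
  V(0,0) = exp(-r*dt) * [p*6.379907 + (1-p)*2.088146] = 4.227981; exercise = 2.580000; V(0,0) = max -> 4.227981


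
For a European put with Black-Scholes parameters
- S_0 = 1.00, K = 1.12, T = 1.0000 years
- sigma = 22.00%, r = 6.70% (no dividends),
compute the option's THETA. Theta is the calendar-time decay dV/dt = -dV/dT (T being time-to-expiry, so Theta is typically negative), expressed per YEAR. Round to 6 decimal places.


d1 = -0.1005849332; d2 = -0.3205849332
phi(d1) = 0.3969292612; exp(-qT) = 1.0000000000; exp(-rT) = 0.9351952013
Theta = -S*exp(-qT)*phi(d1)*sigma/(2*sqrt(T)) + r*K*exp(-rT)*N(-d2) - q*S*exp(-qT)*N(-d1)
N(-d1) = 0.5400600212; N(-d2) = 0.6257375215; sqrt(T) = 1.0000000000
Term 1 = -1.0000 * 1.0000000000 * 0.3969292612 * 0.2200 / (2 * 1.0000000000) = -0.0436622187
Term 2 = 0.0670 * 1.1200 * 0.9351952013 * 0.6257375215 = 0.0439124120
Term 3 = 0 (no dividend yield, q = 0)
Theta = -0.0436622187 + (0.0439124120) + (0.0000000000) = 0.000250

Answer: Theta = 0.000250


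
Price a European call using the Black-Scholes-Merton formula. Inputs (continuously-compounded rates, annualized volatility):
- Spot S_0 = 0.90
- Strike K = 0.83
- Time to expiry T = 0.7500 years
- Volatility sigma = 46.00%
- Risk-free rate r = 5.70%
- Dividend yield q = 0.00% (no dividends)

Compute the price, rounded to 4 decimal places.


d1 = (ln(S/K) + (r - q + 0.5*sigma^2) * T) / (sigma * sqrt(T)) = 0.50974773
d2 = d1 - sigma * sqrt(T) = 0.11137604
exp(-rT) = 0.95815090; exp(-qT) = 1.00000000
C = S_0 * exp(-qT) * N(d1) - K * exp(-rT) * N(d2)
N(d1) = 0.69488590; N(d2) = 0.54434092
C = 0.9000 * 1.00000000 * 0.69488590 - 0.8300 * 0.95815090 * 0.54434092 = 0.1925

Answer: Price = 0.1925


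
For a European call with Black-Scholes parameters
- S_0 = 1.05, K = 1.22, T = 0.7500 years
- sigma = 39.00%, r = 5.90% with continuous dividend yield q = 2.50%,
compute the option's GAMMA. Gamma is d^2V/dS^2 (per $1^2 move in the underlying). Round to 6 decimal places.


Answer: Gamma = 1.082190

Derivation:
d1 = -0.1999206901; d2 = -0.5376705976
phi(d1) = 0.3910488955; exp(-qT) = 0.9814246877; exp(-rT) = 0.9567147489
Gamma = exp(-qT) * phi(d1) / (S * sigma * sqrt(T)) = 0.9814246877 * 0.3910488955 / (1.0500 * 0.3900 * 0.8660254038) = 1.082190


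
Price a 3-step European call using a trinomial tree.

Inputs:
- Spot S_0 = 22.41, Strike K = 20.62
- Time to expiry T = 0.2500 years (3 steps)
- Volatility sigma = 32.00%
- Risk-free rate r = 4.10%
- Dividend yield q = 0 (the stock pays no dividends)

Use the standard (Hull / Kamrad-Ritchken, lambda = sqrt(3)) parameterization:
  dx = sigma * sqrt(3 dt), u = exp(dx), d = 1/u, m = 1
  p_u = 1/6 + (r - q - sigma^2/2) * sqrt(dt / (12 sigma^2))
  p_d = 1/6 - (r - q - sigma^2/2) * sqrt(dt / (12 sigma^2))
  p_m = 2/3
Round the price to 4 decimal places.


Answer: Price = V(0,0) = 2.6411

Derivation:
dt = T/N = 0.083333; dx = sigma*sqrt(3*dt) = 0.160000
u = exp(dx) = 1.173511; d = 1/u = 0.852144
p_u = 0.164010, p_m = 0.666667, p_d = 0.169323
Discount per step: exp(-r*dt) = 0.996589
Stock lattice S(k, j) with j the centered position index:
  k=0: S(0,+0) = 22.4100
  k=1: S(1,-1) = 19.0965; S(1,+0) = 22.4100; S(1,+1) = 26.2984
  k=2: S(2,-2) = 16.2730; S(2,-1) = 19.0965; S(2,+0) = 22.4100; S(2,+1) = 26.2984; S(2,+2) = 30.8614
  k=3: S(3,-3) = 13.8669; S(3,-2) = 16.2730; S(3,-1) = 19.0965; S(3,+0) = 22.4100; S(3,+1) = 26.2984; S(3,+2) = 30.8614; S(3,+3) = 36.2162
Terminal payoffs V(N, j) = max(S_T - K, 0):
  V(3,-3) = 0.000000; V(3,-2) = 0.000000; V(3,-1) = 0.000000; V(3,+0) = 1.790000; V(3,+1) = 5.678379; V(3,+2) = 10.241433; V(3,+3) = 15.596227
Backward induction: V(k, j) = exp(-r*dt) * [p_u * V(k+1, j+1) + p_m * V(k+1, j) + p_d * V(k+1, j-1)]
  V(2,-2) = exp(-r*dt) * [p_u*0.000000 + p_m*0.000000 + p_d*0.000000] = 0.000000
  V(2,-1) = exp(-r*dt) * [p_u*1.790000 + p_m*0.000000 + p_d*0.000000] = 0.292577
  V(2,+0) = exp(-r*dt) * [p_u*5.678379 + p_m*1.790000 + p_d*0.000000] = 2.117400
  V(2,+1) = exp(-r*dt) * [p_u*10.241433 + p_m*5.678379 + p_d*1.790000] = 5.748701
  V(2,+2) = exp(-r*dt) * [p_u*15.596227 + p_m*10.241433 + p_d*5.678379] = 10.311753
  V(1,-1) = exp(-r*dt) * [p_u*2.117400 + p_m*0.292577 + p_d*0.000000] = 0.540477
  V(1,+0) = exp(-r*dt) * [p_u*5.748701 + p_m*2.117400 + p_d*0.292577] = 2.395787
  V(1,+1) = exp(-r*dt) * [p_u*10.311753 + p_m*5.748701 + p_d*2.117400] = 5.862163
  V(0,+0) = exp(-r*dt) * [p_u*5.862163 + p_m*2.395787 + p_d*0.540477] = 2.641123


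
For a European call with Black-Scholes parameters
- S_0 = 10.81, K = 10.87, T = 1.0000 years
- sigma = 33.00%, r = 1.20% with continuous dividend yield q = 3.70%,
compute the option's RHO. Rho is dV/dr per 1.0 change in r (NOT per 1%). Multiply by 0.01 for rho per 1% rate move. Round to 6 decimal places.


Answer: Rho = 4.278786

Derivation:
d1 = 0.0724694864; d2 = -0.2575305136
phi(d1) = 0.3978960668; exp(-qT) = 0.9636761353; exp(-rT) = 0.9880717129
N(d2) = 0.3983846315
Rho = K*T*exp(-rT)*N(d2) = 10.8700 * 1.0000 * 0.9880717129 * 0.3983846315 = 4.278786


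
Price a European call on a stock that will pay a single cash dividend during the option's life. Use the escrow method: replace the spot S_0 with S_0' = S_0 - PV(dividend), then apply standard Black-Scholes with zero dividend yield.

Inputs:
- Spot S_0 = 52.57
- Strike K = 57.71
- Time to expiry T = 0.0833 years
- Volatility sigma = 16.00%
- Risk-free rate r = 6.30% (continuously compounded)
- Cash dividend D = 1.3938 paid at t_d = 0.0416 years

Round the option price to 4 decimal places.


Answer: Price = 0.0052

Derivation:
PV(D) = D * exp(-r * t_d) = 1.3938 * 0.99738263 = 1.39015191
S_0' = S_0 - PV(D) = 52.5700 - 1.39015191 = 51.17984809
d1 = (ln(S_0'/K) + (r + sigma^2/2)*T) / (sigma*sqrt(T)) = -2.46369564
d2 = d1 - sigma*sqrt(T) = -2.50987442
exp(-rT) = 0.99476585
N(d1) = 0.00687564; N(d2) = 0.00603871
C = S_0' * N(d1) - K * exp(-rT) * N(d2) = 51.17984809 * 0.00687564 - 57.7100 * 0.99476585 * 0.00603871 = 0.0052


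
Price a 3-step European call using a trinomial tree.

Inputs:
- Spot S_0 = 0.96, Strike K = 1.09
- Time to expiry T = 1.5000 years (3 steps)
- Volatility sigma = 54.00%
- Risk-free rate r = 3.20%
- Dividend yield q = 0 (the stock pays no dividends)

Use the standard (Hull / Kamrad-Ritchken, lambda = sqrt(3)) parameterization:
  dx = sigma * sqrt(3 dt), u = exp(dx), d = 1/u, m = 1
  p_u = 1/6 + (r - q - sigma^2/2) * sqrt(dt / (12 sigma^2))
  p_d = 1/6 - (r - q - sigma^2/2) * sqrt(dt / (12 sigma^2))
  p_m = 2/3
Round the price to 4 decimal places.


dt = T/N = 0.500000; dx = sigma*sqrt(3*dt) = 0.661362
u = exp(dx) = 1.937430; d = 1/u = 0.516148
p_u = 0.123649, p_m = 0.666667, p_d = 0.209684
Discount per step: exp(-r*dt) = 0.984127
Stock lattice S(k, j) with j the centered position index:
  k=0: S(0,+0) = 0.9600
  k=1: S(1,-1) = 0.4955; S(1,+0) = 0.9600; S(1,+1) = 1.8599
  k=2: S(2,-2) = 0.2558; S(2,-1) = 0.4955; S(2,+0) = 0.9600; S(2,+1) = 1.8599; S(2,+2) = 3.6035
  k=3: S(3,-3) = 0.1320; S(3,-2) = 0.2558; S(3,-1) = 0.4955; S(3,+0) = 0.9600; S(3,+1) = 1.8599; S(3,+2) = 3.6035; S(3,+3) = 6.9815
Terminal payoffs V(N, j) = max(S_T - K, 0):
  V(3,-3) = 0.000000; V(3,-2) = 0.000000; V(3,-1) = 0.000000; V(3,+0) = 0.000000; V(3,+1) = 0.769933; V(3,+2) = 2.513489; V(3,+3) = 5.891506
Backward induction: V(k, j) = exp(-r*dt) * [p_u * V(k+1, j+1) + p_m * V(k+1, j) + p_d * V(k+1, j-1)]
  V(2,-2) = exp(-r*dt) * [p_u*0.000000 + p_m*0.000000 + p_d*0.000000] = 0.000000
  V(2,-1) = exp(-r*dt) * [p_u*0.000000 + p_m*0.000000 + p_d*0.000000] = 0.000000
  V(2,+0) = exp(-r*dt) * [p_u*0.769933 + p_m*0.000000 + p_d*0.000000] = 0.093691
  V(2,+1) = exp(-r*dt) * [p_u*2.513489 + p_m*0.769933 + p_d*0.000000] = 0.810999
  V(2,+2) = exp(-r*dt) * [p_u*5.891506 + p_m*2.513489 + p_d*0.769933] = 2.524860
  V(1,-1) = exp(-r*dt) * [p_u*0.093691 + p_m*0.000000 + p_d*0.000000] = 0.011401
  V(1,+0) = exp(-r*dt) * [p_u*0.810999 + p_m*0.093691 + p_d*0.000000] = 0.160157
  V(1,+1) = exp(-r*dt) * [p_u*2.524860 + p_m*0.810999 + p_d*0.093691] = 0.858660
  V(0,+0) = exp(-r*dt) * [p_u*0.858660 + p_m*0.160157 + p_d*0.011401] = 0.211917

Answer: Price = V(0,0) = 0.2119


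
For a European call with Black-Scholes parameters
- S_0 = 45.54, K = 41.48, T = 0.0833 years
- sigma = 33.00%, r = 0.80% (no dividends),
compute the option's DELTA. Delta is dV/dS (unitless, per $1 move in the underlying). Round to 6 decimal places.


d1 = 1.0350471572; d2 = 0.9398034172
phi(d1) = 0.2334937796; exp(-qT) = 1.0000000000; exp(-rT) = 0.9993338220
N(d1) = 0.8496765556
Delta = exp(-qT) * N(d1) = 1.0000000000 * 0.8496765556 = 0.849677

Answer: Delta = 0.849677


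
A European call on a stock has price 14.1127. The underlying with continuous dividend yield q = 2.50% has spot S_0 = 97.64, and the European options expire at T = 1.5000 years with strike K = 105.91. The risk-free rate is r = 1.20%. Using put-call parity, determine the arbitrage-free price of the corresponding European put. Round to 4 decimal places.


Answer: Put price = 24.0871

Derivation:
Put-call parity: C - P = S_0 * exp(-qT) - K * exp(-rT).
S_0 * exp(-qT) = 97.6400 * 0.96319442 = 94.04630295
K * exp(-rT) = 105.9100 * 0.98216103 = 104.02067494
P = C - S*exp(-qT) + K*exp(-rT)
P = 14.1127 - 94.04630295 + 104.02067494 = 24.0871


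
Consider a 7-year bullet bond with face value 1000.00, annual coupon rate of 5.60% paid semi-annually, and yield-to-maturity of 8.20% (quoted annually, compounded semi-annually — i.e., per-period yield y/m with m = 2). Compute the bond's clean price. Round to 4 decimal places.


Coupon per period c = face * coupon_rate / m = 28.000000
Periods per year m = 2; per-period yield y/m = 0.041000
Number of cashflows N = 14
Cashflows (t years, CF_t, discount factor 1/(1+y/m)^(m*t), PV):
  t = 0.5000: CF_t = 28.000000, DF = 0.960615, PV = 26.897214
  t = 1.0000: CF_t = 28.000000, DF = 0.922781, PV = 25.837862
  t = 1.5000: CF_t = 28.000000, DF = 0.886437, PV = 24.820232
  t = 2.0000: CF_t = 28.000000, DF = 0.851524, PV = 23.842682
  t = 2.5000: CF_t = 28.000000, DF = 0.817987, PV = 22.903633
  t = 3.0000: CF_t = 28.000000, DF = 0.785770, PV = 22.001569
  t = 3.5000: CF_t = 28.000000, DF = 0.754823, PV = 21.135033
  t = 4.0000: CF_t = 28.000000, DF = 0.725094, PV = 20.302625
  t = 4.5000: CF_t = 28.000000, DF = 0.696536, PV = 19.503002
  t = 5.0000: CF_t = 28.000000, DF = 0.669103, PV = 18.734872
  t = 5.5000: CF_t = 28.000000, DF = 0.642750, PV = 17.996995
  t = 6.0000: CF_t = 28.000000, DF = 0.617435, PV = 17.288180
  t = 6.5000: CF_t = 28.000000, DF = 0.593117, PV = 16.607282
  t = 7.0000: CF_t = 1028.000000, DF = 0.569757, PV = 585.710354
Price P = sum_t PV_t = 863.581537

Answer: Price = 863.5815


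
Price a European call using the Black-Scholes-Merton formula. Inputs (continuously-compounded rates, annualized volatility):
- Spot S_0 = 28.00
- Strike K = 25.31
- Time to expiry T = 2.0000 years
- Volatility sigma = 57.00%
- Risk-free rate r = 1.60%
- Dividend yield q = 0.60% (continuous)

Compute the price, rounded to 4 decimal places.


Answer: Price = 9.8317

Derivation:
d1 = (ln(S/K) + (r - q + 0.5*sigma^2) * T) / (sigma * sqrt(T)) = 0.55316211
d2 = d1 - sigma * sqrt(T) = -0.25293962
exp(-rT) = 0.96850658; exp(-qT) = 0.98807171
C = S_0 * exp(-qT) * N(d1) - K * exp(-rT) * N(d2)
N(d1) = 0.70992380; N(d2) = 0.40015744
C = 28.0000 * 0.98807171 * 0.70992380 - 25.3100 * 0.96850658 * 0.40015744 = 9.8317


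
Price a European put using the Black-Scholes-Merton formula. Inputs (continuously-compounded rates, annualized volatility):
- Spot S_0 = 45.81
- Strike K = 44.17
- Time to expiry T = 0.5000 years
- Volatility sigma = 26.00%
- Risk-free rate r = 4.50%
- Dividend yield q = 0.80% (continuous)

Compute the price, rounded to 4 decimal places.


d1 = (ln(S/K) + (r - q + 0.5*sigma^2) * T) / (sigma * sqrt(T)) = 0.39084828
d2 = d1 - sigma * sqrt(T) = 0.20700052
exp(-rT) = 0.97775124; exp(-qT) = 0.99600799
P = K * exp(-rT) * N(-d2) - S_0 * exp(-qT) * N(-d1)
N(-d1) = 0.34795469; N(-d2) = 0.41800473
P = 44.1700 * 0.97775124 * 0.41800473 - 45.8100 * 0.99600799 * 0.34795469 = 2.1763

Answer: Price = 2.1763


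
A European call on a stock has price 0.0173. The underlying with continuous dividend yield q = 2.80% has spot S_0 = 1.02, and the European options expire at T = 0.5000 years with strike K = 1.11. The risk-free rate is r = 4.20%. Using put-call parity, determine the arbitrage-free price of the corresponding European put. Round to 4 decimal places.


Put-call parity: C - P = S_0 * exp(-qT) - K * exp(-rT).
S_0 * exp(-qT) = 1.0200 * 0.98609754 = 1.00581950
K * exp(-rT) = 1.1100 * 0.97921896 = 1.08693305
P = C - S*exp(-qT) + K*exp(-rT)
P = 0.0173 - 1.00581950 + 1.08693305 = 0.0984

Answer: Put price = 0.0984


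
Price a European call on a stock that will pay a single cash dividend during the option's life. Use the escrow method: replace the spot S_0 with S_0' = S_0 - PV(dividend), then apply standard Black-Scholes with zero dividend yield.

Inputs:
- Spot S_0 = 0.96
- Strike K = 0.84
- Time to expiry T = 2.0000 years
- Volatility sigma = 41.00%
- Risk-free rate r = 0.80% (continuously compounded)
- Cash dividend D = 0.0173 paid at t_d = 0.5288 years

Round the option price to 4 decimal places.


PV(D) = D * exp(-r * t_d) = 0.0173 * 0.99577854 = 0.01722697
S_0' = S_0 - PV(D) = 0.9600 - 0.01722697 = 0.94277303
d1 = (ln(S_0'/K) + (r + sigma^2/2)*T) / (sigma*sqrt(T)) = 0.51657371
d2 = d1 - sigma*sqrt(T) = -0.06325385
exp(-rT) = 0.98412732
N(d1) = 0.69727311; N(d2) = 0.47478218
C = S_0' * N(d1) - K * exp(-rT) * N(d2) = 0.94277303 * 0.69727311 - 0.8400 * 0.98412732 * 0.47478218 = 0.2649

Answer: Price = 0.2649


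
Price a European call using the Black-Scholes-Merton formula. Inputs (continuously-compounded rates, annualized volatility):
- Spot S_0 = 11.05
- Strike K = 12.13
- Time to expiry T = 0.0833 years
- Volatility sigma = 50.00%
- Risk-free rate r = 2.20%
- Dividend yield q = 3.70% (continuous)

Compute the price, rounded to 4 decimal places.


Answer: Price = 0.2565

Derivation:
d1 = (ln(S/K) + (r - q + 0.5*sigma^2) * T) / (sigma * sqrt(T)) = -0.58269735
d2 = d1 - sigma * sqrt(T) = -0.72700605
exp(-rT) = 0.99816908; exp(-qT) = 0.99692264
C = S_0 * exp(-qT) * N(d1) - K * exp(-rT) * N(d2)
N(d1) = 0.28004853; N(d2) = 0.23361113
C = 11.0500 * 0.99692264 * 0.28004853 - 12.1300 * 0.99816908 * 0.23361113 = 0.2565


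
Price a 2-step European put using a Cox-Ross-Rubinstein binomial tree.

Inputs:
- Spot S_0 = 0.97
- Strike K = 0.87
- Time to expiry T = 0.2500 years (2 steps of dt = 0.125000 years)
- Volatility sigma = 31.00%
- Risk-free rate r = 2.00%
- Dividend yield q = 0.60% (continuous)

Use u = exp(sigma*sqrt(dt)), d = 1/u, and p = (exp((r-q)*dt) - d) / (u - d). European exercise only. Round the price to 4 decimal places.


Answer: Price = V(0,0) = 0.0244

Derivation:
dt = T/N = 0.125000
u = exp(sigma*sqrt(dt)) = 1.115833; d = 1/u = 0.896191
p = (exp((r-q)*dt) - d) / (u - d) = 0.480601
Discount per step: exp(-r*dt) = 0.997503
Stock lattice S(k, i) with i counting down-moves:
  k=0: S(0,0) = 0.9700
  k=1: S(1,0) = 1.0824; S(1,1) = 0.8693
  k=2: S(2,0) = 1.2077; S(2,1) = 0.9700; S(2,2) = 0.7791
Terminal payoffs V(N, i) = max(K - S_T, 0):
  V(2,0) = 0.000000; V(2,1) = 0.000000; V(2,2) = 0.090936
Backward induction: V(k, i) = exp(-r*dt) * [p * V(k+1, i) + (1-p) * V(k+1, i+1)].
  V(1,0) = exp(-r*dt) * [p*0.000000 + (1-p)*0.000000] = 0.000000
  V(1,1) = exp(-r*dt) * [p*0.000000 + (1-p)*0.090936] = 0.047114
  V(0,0) = exp(-r*dt) * [p*0.000000 + (1-p)*0.047114] = 0.024410


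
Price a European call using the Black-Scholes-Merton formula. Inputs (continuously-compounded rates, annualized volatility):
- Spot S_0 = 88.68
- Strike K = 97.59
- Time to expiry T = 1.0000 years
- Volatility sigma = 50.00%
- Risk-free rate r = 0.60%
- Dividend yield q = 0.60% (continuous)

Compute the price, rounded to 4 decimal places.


Answer: Price = 14.1745

Derivation:
d1 = (ln(S/K) + (r - q + 0.5*sigma^2) * T) / (sigma * sqrt(T)) = 0.05851871
d2 = d1 - sigma * sqrt(T) = -0.44148129
exp(-rT) = 0.99401796; exp(-qT) = 0.99401796
C = S_0 * exp(-qT) * N(d1) - K * exp(-rT) * N(d2)
N(d1) = 0.52333227; N(d2) = 0.32943230
C = 88.6800 * 0.99401796 * 0.52333227 - 97.5900 * 0.99401796 * 0.32943230 = 14.1745


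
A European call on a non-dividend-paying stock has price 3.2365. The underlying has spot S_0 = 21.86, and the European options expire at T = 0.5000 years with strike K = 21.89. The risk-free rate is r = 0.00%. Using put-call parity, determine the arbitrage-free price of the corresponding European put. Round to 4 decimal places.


Answer: Put price = 3.2665

Derivation:
Put-call parity: C - P = S_0 * exp(-qT) - K * exp(-rT).
S_0 * exp(-qT) = 21.8600 * 1.00000000 = 21.86000000
K * exp(-rT) = 21.8900 * 1.00000000 = 21.89000000
P = C - S*exp(-qT) + K*exp(-rT)
P = 3.2365 - 21.86000000 + 21.89000000 = 3.2665


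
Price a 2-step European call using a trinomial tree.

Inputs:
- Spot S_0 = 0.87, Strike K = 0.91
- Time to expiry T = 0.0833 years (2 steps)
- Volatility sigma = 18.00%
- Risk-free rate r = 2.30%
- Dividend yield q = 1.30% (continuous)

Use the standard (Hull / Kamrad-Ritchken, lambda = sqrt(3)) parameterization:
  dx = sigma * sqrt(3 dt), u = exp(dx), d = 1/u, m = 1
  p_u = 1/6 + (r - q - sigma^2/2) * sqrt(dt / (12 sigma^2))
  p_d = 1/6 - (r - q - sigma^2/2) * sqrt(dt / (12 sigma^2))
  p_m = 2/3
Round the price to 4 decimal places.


Answer: Price = V(0,0) = 0.0059

Derivation:
dt = T/N = 0.041650; dx = sigma*sqrt(3*dt) = 0.063627
u = exp(dx) = 1.065695; d = 1/u = 0.938355
p_u = 0.164637, p_m = 0.666667, p_d = 0.168696
Discount per step: exp(-r*dt) = 0.999043
Stock lattice S(k, j) with j the centered position index:
  k=0: S(0,+0) = 0.8700
  k=1: S(1,-1) = 0.8164; S(1,+0) = 0.8700; S(1,+1) = 0.9272
  k=2: S(2,-2) = 0.7660; S(2,-1) = 0.8164; S(2,+0) = 0.8700; S(2,+1) = 0.9272; S(2,+2) = 0.9881
Terminal payoffs V(N, j) = max(S_T - K, 0):
  V(2,-2) = 0.000000; V(2,-1) = 0.000000; V(2,+0) = 0.000000; V(2,+1) = 0.017154; V(2,+2) = 0.078064
Backward induction: V(k, j) = exp(-r*dt) * [p_u * V(k+1, j+1) + p_m * V(k+1, j) + p_d * V(k+1, j-1)]
  V(1,-1) = exp(-r*dt) * [p_u*0.000000 + p_m*0.000000 + p_d*0.000000] = 0.000000
  V(1,+0) = exp(-r*dt) * [p_u*0.017154 + p_m*0.000000 + p_d*0.000000] = 0.002822
  V(1,+1) = exp(-r*dt) * [p_u*0.078064 + p_m*0.017154 + p_d*0.000000] = 0.024265
  V(0,+0) = exp(-r*dt) * [p_u*0.024265 + p_m*0.002822 + p_d*0.000000] = 0.005870


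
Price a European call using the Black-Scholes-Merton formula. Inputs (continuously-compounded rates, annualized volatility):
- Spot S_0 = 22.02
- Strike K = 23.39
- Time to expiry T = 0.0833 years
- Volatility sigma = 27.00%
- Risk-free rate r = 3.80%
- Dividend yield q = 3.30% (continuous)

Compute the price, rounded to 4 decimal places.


d1 = (ln(S/K) + (r - q + 0.5*sigma^2) * T) / (sigma * sqrt(T)) = -0.73023324
d2 = d1 - sigma * sqrt(T) = -0.80815994
exp(-rT) = 0.99683960; exp(-qT) = 0.99725487
C = S_0 * exp(-qT) * N(d1) - K * exp(-rT) * N(d2)
N(d1) = 0.23262381; N(d2) = 0.20949926
C = 22.0200 * 0.99725487 * 0.23262381 - 23.3900 * 0.99683960 * 0.20949926 = 0.2236

Answer: Price = 0.2236


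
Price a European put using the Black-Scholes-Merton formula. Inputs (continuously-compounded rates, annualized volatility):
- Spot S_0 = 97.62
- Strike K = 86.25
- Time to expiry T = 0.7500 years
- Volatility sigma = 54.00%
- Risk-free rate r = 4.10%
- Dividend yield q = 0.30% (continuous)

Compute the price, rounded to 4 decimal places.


d1 = (ln(S/K) + (r - q + 0.5*sigma^2) * T) / (sigma * sqrt(T)) = 0.55956432
d2 = d1 - sigma * sqrt(T) = 0.09191060
exp(-rT) = 0.96971797; exp(-qT) = 0.99775253
P = K * exp(-rT) * N(-d2) - S_0 * exp(-qT) * N(-d1)
N(-d1) = 0.28788832; N(-d2) = 0.46338453
P = 86.2500 * 0.96971797 * 0.46338453 - 97.6200 * 0.99775253 * 0.28788832 = 10.7161

Answer: Price = 10.7161


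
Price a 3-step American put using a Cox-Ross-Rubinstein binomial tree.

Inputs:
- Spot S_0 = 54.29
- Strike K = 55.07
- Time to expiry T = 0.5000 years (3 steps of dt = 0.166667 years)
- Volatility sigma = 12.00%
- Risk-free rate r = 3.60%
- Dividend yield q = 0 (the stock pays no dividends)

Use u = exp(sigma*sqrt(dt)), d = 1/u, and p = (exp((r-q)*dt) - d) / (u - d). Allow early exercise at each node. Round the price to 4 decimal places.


Answer: Price = V(0,0) = 1.9145

Derivation:
dt = T/N = 0.166667
u = exp(sigma*sqrt(dt)) = 1.050210; d = 1/u = 0.952191
p = (exp((r-q)*dt) - d) / (u - d) = 0.549152
Discount per step: exp(-r*dt) = 0.994018
Stock lattice S(k, i) with i counting down-moves:
  k=0: S(0,0) = 54.2900
  k=1: S(1,0) = 57.0159; S(1,1) = 51.6944
  k=2: S(2,0) = 59.8786; S(2,1) = 54.2900; S(2,2) = 49.2230
  k=3: S(3,0) = 62.8851; S(3,1) = 57.0159; S(3,2) = 51.6944; S(3,3) = 46.8697
Terminal payoffs V(N, i) = max(K - S_T, 0):
  V(3,0) = 0.000000; V(3,1) = 0.000000; V(3,2) = 3.375559; V(3,3) = 8.200335
Backward induction: V(k, i) = exp(-r*dt) * [p * V(k+1, i) + (1-p) * V(k+1, i+1)]; then take max(V_cont, immediate exercise) for American.
  V(2,0) = exp(-r*dt) * [p*0.000000 + (1-p)*0.000000] = 0.000000; exercise = 0.000000; V(2,0) = max -> 0.000000
  V(2,1) = exp(-r*dt) * [p*0.000000 + (1-p)*3.375559] = 1.512761; exercise = 0.780000; V(2,1) = max -> 1.512761
  V(2,2) = exp(-r*dt) * [p*3.375559 + (1-p)*8.200335] = 5.517596; exercise = 5.847026; V(2,2) = max -> 5.847026
  V(1,0) = exp(-r*dt) * [p*0.000000 + (1-p)*1.512761] = 0.677946; exercise = 0.000000; V(1,0) = max -> 0.677946
  V(1,1) = exp(-r*dt) * [p*1.512761 + (1-p)*5.847026] = 3.446118; exercise = 3.375559; V(1,1) = max -> 3.446118
  V(0,0) = exp(-r*dt) * [p*0.677946 + (1-p)*3.446118] = 1.914450; exercise = 0.780000; V(0,0) = max -> 1.914450


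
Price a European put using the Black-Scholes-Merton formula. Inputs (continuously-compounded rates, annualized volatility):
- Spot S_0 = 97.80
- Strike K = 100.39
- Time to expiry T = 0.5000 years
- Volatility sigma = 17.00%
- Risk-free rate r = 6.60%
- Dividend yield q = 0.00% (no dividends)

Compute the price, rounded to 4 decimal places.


d1 = (ln(S/K) + (r - q + 0.5*sigma^2) * T) / (sigma * sqrt(T)) = 0.11718819
d2 = d1 - sigma * sqrt(T) = -0.00301996
exp(-rT) = 0.96753856; exp(-qT) = 1.00000000
P = K * exp(-rT) * N(-d2) - S_0 * exp(-qT) * N(-d1)
N(-d1) = 0.45335546; N(-d2) = 0.50120479
P = 100.3900 * 0.96753856 * 0.50120479 - 97.8000 * 1.00000000 * 0.45335546 = 4.3445

Answer: Price = 4.3445


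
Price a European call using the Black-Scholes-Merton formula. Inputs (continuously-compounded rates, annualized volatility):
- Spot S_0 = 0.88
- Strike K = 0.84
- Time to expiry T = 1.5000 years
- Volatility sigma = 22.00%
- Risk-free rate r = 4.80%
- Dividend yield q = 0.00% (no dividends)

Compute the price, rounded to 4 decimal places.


d1 = (ln(S/K) + (r - q + 0.5*sigma^2) * T) / (sigma * sqrt(T)) = 0.57459097
d2 = d1 - sigma * sqrt(T) = 0.30514710
exp(-rT) = 0.93053090; exp(-qT) = 1.00000000
C = S_0 * exp(-qT) * N(d1) - K * exp(-rT) * N(d2)
N(d1) = 0.71721602; N(d2) = 0.61987294
C = 0.8800 * 1.00000000 * 0.71721602 - 0.8400 * 0.93053090 * 0.61987294 = 0.1466

Answer: Price = 0.1466


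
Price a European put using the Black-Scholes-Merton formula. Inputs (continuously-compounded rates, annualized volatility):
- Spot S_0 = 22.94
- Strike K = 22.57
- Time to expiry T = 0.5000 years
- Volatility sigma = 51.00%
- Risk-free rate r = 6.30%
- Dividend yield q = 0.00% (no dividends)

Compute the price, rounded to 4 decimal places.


Answer: Price = 2.6988

Derivation:
d1 = (ln(S/K) + (r - q + 0.5*sigma^2) * T) / (sigma * sqrt(T)) = 0.31275061
d2 = d1 - sigma * sqrt(T) = -0.04787384
exp(-rT) = 0.96899096; exp(-qT) = 1.00000000
P = K * exp(-rT) * N(-d2) - S_0 * exp(-qT) * N(-d1)
N(-d1) = 0.37723507; N(-d2) = 0.51909161
P = 22.5700 * 0.96899096 * 0.51909161 - 22.9400 * 1.00000000 * 0.37723507 = 2.6988
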